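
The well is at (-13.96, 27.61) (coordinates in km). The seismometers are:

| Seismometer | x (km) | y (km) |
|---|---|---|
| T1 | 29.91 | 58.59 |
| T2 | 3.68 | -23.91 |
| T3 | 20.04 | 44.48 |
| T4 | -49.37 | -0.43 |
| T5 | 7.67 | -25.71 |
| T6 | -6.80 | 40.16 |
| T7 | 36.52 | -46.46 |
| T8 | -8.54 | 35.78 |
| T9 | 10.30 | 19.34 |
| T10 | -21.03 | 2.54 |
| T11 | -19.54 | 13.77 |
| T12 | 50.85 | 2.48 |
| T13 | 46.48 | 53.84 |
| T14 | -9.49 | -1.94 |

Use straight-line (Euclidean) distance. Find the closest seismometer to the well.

T8

Distances from (-13.96, 27.61):
T1: √((43.87)² + (30.98)²) = √(1924.5769 + 959.7604) = 53.71 km
T2: √((17.64)² + (-51.52)²) = √(311.1696 + 2654.3104) = 54.46 km
T3: √((34.00)² + (16.87)²) = √(1156.0000 + 284.5969) = 37.96 km
T4: √((-35.41)² + (-28.04)²) = √(1253.8681 + 786.2416) = 45.17 km
T5: √((21.63)² + (-53.32)²) = √(467.8569 + 2843.0224) = 57.54 km
T6: √((7.16)² + (12.55)²) = √(51.2656 + 157.5025) = 14.45 km
T7: √((50.48)² + (-74.07)²) = √(2548.2304 + 5486.3649) = 89.64 km
T8: √((5.42)² + (8.17)²) = √(29.3764 + 66.7489) = 9.80 km
T9: √((24.26)² + (-8.27)²) = √(588.5476 + 68.3929) = 25.63 km
T10: √((-7.07)² + (-25.07)²) = √(49.9849 + 628.5049) = 26.05 km
T11: √((-5.58)² + (-13.84)²) = √(31.1364 + 191.5456) = 14.92 km
T12: √((64.81)² + (-25.13)²) = √(4200.3361 + 631.5169) = 69.51 km
T13: √((60.44)² + (26.23)²) = √(3652.9936 + 688.0129) = 65.89 km
T14: √((4.47)² + (-29.55)²) = √(19.9809 + 873.2025) = 29.89 km
Minimum: T8 at 9.80 km.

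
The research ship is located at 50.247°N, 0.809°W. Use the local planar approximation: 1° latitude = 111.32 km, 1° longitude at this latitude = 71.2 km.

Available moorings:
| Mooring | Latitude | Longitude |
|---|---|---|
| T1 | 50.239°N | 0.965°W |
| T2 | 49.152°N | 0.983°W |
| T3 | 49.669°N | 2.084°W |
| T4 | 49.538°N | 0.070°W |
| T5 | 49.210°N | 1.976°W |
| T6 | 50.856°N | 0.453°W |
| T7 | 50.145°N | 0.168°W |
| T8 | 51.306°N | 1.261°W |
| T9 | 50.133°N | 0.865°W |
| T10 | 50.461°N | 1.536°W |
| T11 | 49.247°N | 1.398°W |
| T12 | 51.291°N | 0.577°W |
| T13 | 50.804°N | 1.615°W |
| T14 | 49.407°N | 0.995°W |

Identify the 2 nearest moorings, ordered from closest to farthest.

T1, T9

Distances from 50.247°N, 0.809°W:
T1: √((-0.008·111.32)² + (-0.156·71.2)²) = √(0.79310 + 123.36989) = 11.143 km
T2: √((-1.095·111.32)² + (-0.174·71.2)²) = √(14858.48854 + 153.48237) = 122.523 km
T3: √((-0.578·111.32)² + (-1.275·71.2)²) = √(4140.01650 + 8241.00840) = 111.270 km
T4: √((-0.709·111.32)² + (0.739·71.2)²) = √(6229.29453 + 2768.52764) = 94.857 km
T5: √((-1.037·111.32)² + (-1.167·71.2)²) = √(13326.12578 + 6904.01457) = 142.233 km
T6: √((0.609·111.32)² + (0.356·71.2)²) = √(4596.01017 + 642.48055) = 72.377 km
T7: √((-0.102·111.32)² + (0.641·71.2)²) = √(128.92785 + 2082.93658) = 47.030 km
T8: √((1.059·111.32)² + (-0.452·71.2)²) = √(13897.55225 + 1035.70687) = 122.202 km
T9: √((-0.114·111.32)² + (-0.056·71.2)²) = √(161.04828 + 15.89776) = 13.302 km
T10: √((0.214·111.32)² + (-0.727·71.2)²) = √(567.51055 + 2679.34605) = 56.981 km
T11: √((-1.000·111.32)² + (-0.589·71.2)²) = √(12392.14240 + 1758.69519) = 118.957 km
T12: √((1.044·111.32)² + (0.232·71.2)²) = √(13506.64212 + 272.85754) = 117.386 km
T13: √((0.557·111.32)² + (-0.806·71.2)²) = √(3844.64979 + 3293.29072) = 84.486 km
T14: √((-0.840·111.32)² + (-0.186·71.2)²) = √(8743.89568 + 175.38235) = 94.442 km
Sorted: T1 (11.143 km) < T9 (13.302 km) < T7 (47.030 km) < T10 (56.981 km) < …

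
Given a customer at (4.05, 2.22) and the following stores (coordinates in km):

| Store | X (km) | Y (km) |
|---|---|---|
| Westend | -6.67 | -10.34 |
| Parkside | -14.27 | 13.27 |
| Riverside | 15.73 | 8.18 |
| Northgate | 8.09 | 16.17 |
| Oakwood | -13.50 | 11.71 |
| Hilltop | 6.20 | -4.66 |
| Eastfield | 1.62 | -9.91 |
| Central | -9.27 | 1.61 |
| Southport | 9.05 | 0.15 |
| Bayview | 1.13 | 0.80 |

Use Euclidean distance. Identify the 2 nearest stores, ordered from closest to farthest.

Distances from (4.05, 2.22):
Westend: √((-10.72)² + (-12.56)²) = √(114.9184 + 157.7536) = 16.51 km
Parkside: √((-18.32)² + (11.05)²) = √(335.6224 + 122.1025) = 21.39 km
Riverside: √((11.68)² + (5.96)²) = √(136.4224 + 35.5216) = 13.11 km
Northgate: √((4.04)² + (13.95)²) = √(16.3216 + 194.6025) = 14.52 km
Oakwood: √((-17.55)² + (9.49)²) = √(308.0025 + 90.0601) = 19.95 km
Hilltop: √((2.15)² + (-6.88)²) = √(4.6225 + 47.3344) = 7.21 km
Eastfield: √((-2.43)² + (-12.13)²) = √(5.9049 + 147.1369) = 12.37 km
Central: √((-13.32)² + (-0.61)²) = √(177.4224 + 0.3721) = 13.33 km
Southport: √((5.00)² + (-2.07)²) = √(25.0000 + 4.2849) = 5.41 km
Bayview: √((-2.92)² + (-1.42)²) = √(8.5264 + 2.0164) = 3.25 km
Sorted: Bayview (3.25 km) < Southport (5.41 km) < Hilltop (7.21 km) < Eastfield (12.37 km) < …

Bayview, Southport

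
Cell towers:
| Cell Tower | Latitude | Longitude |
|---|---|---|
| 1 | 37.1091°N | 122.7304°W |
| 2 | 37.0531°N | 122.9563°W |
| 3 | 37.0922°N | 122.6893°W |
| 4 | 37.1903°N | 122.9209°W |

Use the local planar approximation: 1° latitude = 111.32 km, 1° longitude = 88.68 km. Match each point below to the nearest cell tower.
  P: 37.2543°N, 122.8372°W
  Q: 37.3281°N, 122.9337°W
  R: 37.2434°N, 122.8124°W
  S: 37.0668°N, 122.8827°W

P at 37.2543°N, 122.8372°W:
  1: 18.7340 km
  2: 24.7629 km
  3: 22.3079 km
  4: 10.2884 km
  → nearest: 4 (10.2884 km)
Q at 37.3281°N, 122.9337°W:
  1: 30.3211 km
  2: 30.6785 km
  3: 34.0491 km
  4: 15.3818 km
  → nearest: 4 (15.3818 km)
R at 37.2434°N, 122.8124°W:
  1: 16.6250 km
  2: 24.7308 km
  3: 20.0617 km
  4: 11.2925 km
  → nearest: 4 (11.2925 km)
S at 37.0668°N, 122.8827°W:
  1: 14.3033 km
  2: 6.7027 km
  3: 17.3822 km
  4: 14.1592 km
  → nearest: 2 (6.7027 km)

P→4; Q→4; R→4; S→2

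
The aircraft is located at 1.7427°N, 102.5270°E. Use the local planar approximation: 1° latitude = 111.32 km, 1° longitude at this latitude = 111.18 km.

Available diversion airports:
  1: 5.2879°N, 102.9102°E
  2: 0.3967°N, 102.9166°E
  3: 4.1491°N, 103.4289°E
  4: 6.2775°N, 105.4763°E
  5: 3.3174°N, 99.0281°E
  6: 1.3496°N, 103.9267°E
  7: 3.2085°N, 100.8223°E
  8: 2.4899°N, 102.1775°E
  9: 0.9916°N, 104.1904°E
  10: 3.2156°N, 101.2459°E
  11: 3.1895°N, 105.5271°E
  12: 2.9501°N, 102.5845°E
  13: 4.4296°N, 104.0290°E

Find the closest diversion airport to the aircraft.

8

Distances from 1.7427°N, 102.5270°E:
1: √((3.5452·111.32)² + (0.3832·111.18)²) = √(155749.935898 + 1815.115813) = 396.9446 km
2: √((-1.3460·111.32)² + (0.3896·111.18)²) = √(22451.042660 + 1876.252292) = 155.9721 km
3: √((2.4064·111.32)² + (0.9019·111.18)²) = √(71759.934421 + 10054.723061) = 286.0326 km
4: √((4.5348·111.32)² + (2.9493·111.18)²) = √(254837.109980 + 107520.491519) = 601.9615 km
5: √((1.5747·111.32)² + (-3.4989·111.18)²) = √(30728.548782 + 151326.992215) = 426.6797 km
6: √((-0.3931·111.32)² + (1.3997·111.18)²) = √(1914.928148 + 24217.162983) = 161.6542 km
7: √((1.4658·111.32)² + (-1.7047·111.18)²) = √(26625.380935 + 35921.069749) = 250.0929 km
8: √((0.7472·111.32)² + (-0.3495·111.18)²) = √(6918.630256 + 1509.898312) = 91.8070 km
9: √((-0.7511·111.32)² + (1.6634·111.18)²) = √(6991.042129 + 34201.624433) = 202.9598 km
10: √((1.4729·111.32)² + (-1.2811·111.18)²) = √(26883.940136 + 20287.073460) = 217.1889 km
11: √((1.4468·111.32)² + (3.0001·111.18)²) = √(25939.607210 + 111256.348319) = 370.3997 km
12: √((1.2074·111.32)² + (0.0575·111.18)²) = √(18065.448099 + 40.868531) = 134.5597 km
13: √((2.6869·111.32)² + (1.5020·111.18)²) = √(89464.224558 + 27886.448298) = 342.5648 km
Minimum: 8 at 91.8070 km.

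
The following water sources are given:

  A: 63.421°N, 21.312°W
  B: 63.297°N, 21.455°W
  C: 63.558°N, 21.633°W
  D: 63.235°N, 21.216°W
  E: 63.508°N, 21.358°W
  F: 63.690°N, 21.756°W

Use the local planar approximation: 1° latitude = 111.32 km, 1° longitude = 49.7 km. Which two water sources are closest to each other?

Pairwise distances:
A–B: √((-0.124·111.32)² + (-0.143·49.7)²) = √(190.54158 + 50.51087) = 15.526 km
A–C: √((0.137·111.32)² + (-0.321·49.7)²) = √(232.58812 + 254.52054) = 22.071 km
A–D: √((-0.186·111.32)² + (0.096·49.7)²) = √(428.71856 + 22.76435) = 21.248 km
A–E: √((0.087·111.32)² + (-0.046·49.7)²) = √(93.79613 + 5.22671) = 9.951 km
A–F: √((0.269·111.32)² + (-0.444·49.7)²) = √(896.70782 + 486.94366) = 37.197 km
B–C: √((0.261·111.32)² + (-0.178·49.7)²) = √(844.16513 + 78.26233) = 30.371 km
B–D: √((-0.062·111.32)² + (0.239·49.7)²) = √(47.63540 + 141.09401) = 13.738 km
B–E: √((0.211·111.32)² + (0.097·49.7)²) = √(551.71057 + 23.24108) = 23.978 km
B–F: √((0.393·111.32)² + (-0.301·49.7)²) = √(1913.95400 + 223.79262) = 46.236 km
C–D: √((-0.323·111.32)² + (0.417·49.7)²) = √(1292.85982 + 429.52148) = 41.502 km
C–E: √((-0.050·111.32)² + (0.275·49.7)²) = √(30.98036 + 186.80056) = 14.757 km
C–F: √((0.132·111.32)² + (-0.123·49.7)²) = √(215.92069 + 37.36999) = 15.915 km
D–E: √((0.273·111.32)² + (-0.142·49.7)²) = √(923.57398 + 49.80689) = 31.199 km
D–F: √((0.455·111.32)² + (-0.540·49.7)²) = √(2565.48328 + 720.27824) = 57.322 km
E–F: √((0.182·111.32)² + (-0.398·49.7)²) = √(410.47732 + 391.27214) = 28.315 km
Closest pair: A–E at 9.951 km.

A and E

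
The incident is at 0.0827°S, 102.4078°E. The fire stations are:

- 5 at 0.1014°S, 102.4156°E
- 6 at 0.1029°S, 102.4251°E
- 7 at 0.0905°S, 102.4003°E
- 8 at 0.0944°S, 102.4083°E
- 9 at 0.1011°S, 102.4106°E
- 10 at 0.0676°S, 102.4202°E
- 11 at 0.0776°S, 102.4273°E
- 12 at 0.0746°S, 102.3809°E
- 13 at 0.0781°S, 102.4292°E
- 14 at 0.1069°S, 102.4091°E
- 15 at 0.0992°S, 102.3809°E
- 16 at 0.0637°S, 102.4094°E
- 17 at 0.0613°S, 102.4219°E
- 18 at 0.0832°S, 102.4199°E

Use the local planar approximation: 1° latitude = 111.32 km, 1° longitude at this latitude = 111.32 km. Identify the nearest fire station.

7

Distances from 0.0827°S, 102.4078°E:
5: 2.2555 km
6: 2.9606 km
7: 1.2046 km
8: 1.3036 km
9: 2.0719 km
10: 2.1751 km
11: 2.2438 km
12: 3.1273 km
13: 2.4367 km
14: 2.6978 km
15: 3.5130 km
16: 2.1226 km
17: 2.8529 km
18: 1.3481 km
Minimum: 7 at 1.2046 km.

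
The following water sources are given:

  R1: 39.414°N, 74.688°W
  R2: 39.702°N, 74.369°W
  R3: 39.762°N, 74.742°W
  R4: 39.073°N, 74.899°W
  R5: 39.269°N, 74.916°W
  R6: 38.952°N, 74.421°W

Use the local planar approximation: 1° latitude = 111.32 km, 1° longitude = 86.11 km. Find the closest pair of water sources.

Pairwise distances:
R1–R2: 42.219 km
R1–R3: 39.017 km
R1–R4: 42.084 km
R1–R5: 25.417 km
R1–R6: 56.335 km
R2–R3: 32.806 km
R2–R4: 83.580 km
R2–R5: 67.394 km
R2–R6: 83.610 km
R3–R4: 77.882 km
R3–R5: 56.889 km
R3–R6: 94.311 km
R4–R5: 21.868 km
R4–R6: 43.309 km
R5–R6: 55.336 km
Closest pair: R4–R5 at 21.868 km.

R4 and R5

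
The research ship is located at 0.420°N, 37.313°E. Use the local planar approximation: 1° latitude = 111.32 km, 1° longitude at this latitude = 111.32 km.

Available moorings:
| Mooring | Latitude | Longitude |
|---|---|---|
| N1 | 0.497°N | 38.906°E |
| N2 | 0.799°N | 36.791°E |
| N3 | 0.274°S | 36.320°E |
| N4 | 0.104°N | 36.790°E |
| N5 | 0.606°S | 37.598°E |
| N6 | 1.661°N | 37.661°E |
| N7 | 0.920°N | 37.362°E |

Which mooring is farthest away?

N1

Distances from 0.420°N, 37.313°E:
N1: √((0.077·111.32)² + (1.593·111.32)²) = √(73.47301 + 31446.90777) = 177.540 km
N2: √((0.379·111.32)² + (-0.522·111.32)²) = √(1780.01973 + 3376.66053) = 71.810 km
N3: √((-0.694·111.32)² + (-0.993·111.32)²) = √(5968.50190 + 12219.25962) = 134.862 km
N4: √((-0.316·111.32)² + (-0.523·111.32)²) = √(1237.42977 + 3389.61032) = 68.022 km
N5: √((-1.026·111.32)² + (0.285·111.32)²) = √(13044.91089 + 1006.55177) = 118.539 km
N6: √((1.241·111.32)² + (0.348·111.32)²) = √(19084.90306 + 1500.73801) = 143.477 km
N7: √((0.500·111.32)² + (0.049·111.32)²) = √(3098.03560 + 29.75353) = 55.927 km
Maximum: N1 at 177.540 km.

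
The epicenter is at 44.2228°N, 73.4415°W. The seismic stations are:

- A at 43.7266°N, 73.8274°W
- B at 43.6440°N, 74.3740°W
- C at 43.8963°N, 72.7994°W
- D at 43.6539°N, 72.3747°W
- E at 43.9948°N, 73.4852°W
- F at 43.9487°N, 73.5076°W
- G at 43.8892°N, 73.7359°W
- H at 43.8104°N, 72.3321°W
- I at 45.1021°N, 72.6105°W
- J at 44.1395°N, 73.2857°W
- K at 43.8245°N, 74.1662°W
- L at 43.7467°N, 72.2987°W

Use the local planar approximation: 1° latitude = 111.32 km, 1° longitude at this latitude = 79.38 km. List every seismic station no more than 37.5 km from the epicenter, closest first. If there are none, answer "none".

J, E, F

Distances from 44.2228°N, 73.4415°W:
A: √((-0.4962·111.32)² + (-0.3859·79.38)²) = √(3051.124401 + 938.364882) = 63.1624 km
B: √((-0.5788·111.32)² + (-0.9325·79.38)²) = √(4151.484686 + 5479.234277) = 98.1362 km
C: √((-0.3265·111.32)² + (0.6421·79.38)²) = √(1321.030262 + 2597.930502) = 62.6016 km
D: √((-0.5689·111.32)² + (1.0668·79.38)²) = √(4010.682314 + 7171.140033) = 105.7441 km
E: √((-0.2280·111.32)² + (-0.0437·79.38)²) = √(644.193131 + 12.033309) = 25.6169 km
F: √((-0.2741·111.32)² + (-0.0661·79.38)²) = √(931.031696 + 27.531198) = 30.9607 km
G: √((-0.3336·111.32)² + (-0.2944·79.38)²) = √(1379.108640 + 546.132222) = 43.8776 km
H: √((-0.4124·111.32)² + (1.1094·79.38)²) = √(2107.578252 + 7755.298390) = 99.3120 km
I: √((0.8793·111.32)² + (0.8310·79.38)²) = √(9581.214027 + 4351.352200) = 118.0363 km
J: √((-0.0833·111.32)² + (0.1558·79.38)²) = √(85.987713 + 152.952682) = 15.4577 km
K: √((-0.3983·111.32)² + (-0.7247·79.38)²) = √(1965.925284 + 3309.319602) = 72.6309 km
L: √((-0.4761·111.32)² + (1.1428·79.38)²) = √(2808.941912 + 8229.295409) = 105.0630 km
Threshold 37.5 km: J (15.4577 km), E (25.6169 km), F (30.9607 km) are within range.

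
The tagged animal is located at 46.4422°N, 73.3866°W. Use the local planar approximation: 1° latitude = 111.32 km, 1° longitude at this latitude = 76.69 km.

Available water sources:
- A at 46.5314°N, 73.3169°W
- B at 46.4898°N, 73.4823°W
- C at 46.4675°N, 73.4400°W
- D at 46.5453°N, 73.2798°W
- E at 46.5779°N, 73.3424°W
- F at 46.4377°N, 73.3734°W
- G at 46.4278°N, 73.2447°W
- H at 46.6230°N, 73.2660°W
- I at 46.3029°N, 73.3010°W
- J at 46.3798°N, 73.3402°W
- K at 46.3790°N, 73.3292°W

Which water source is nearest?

F

Distances from 46.4422°N, 73.3866°W:
A: 11.2771 km
B: 9.0522 km
C: 4.9702 km
D: 14.0999 km
E: 15.4818 km
F: 1.1295 km
G: 10.9997 km
H: 22.1500 km
I: 16.8392 km
J: 7.8048 km
K: 8.2991 km
Minimum: F at 1.1295 km.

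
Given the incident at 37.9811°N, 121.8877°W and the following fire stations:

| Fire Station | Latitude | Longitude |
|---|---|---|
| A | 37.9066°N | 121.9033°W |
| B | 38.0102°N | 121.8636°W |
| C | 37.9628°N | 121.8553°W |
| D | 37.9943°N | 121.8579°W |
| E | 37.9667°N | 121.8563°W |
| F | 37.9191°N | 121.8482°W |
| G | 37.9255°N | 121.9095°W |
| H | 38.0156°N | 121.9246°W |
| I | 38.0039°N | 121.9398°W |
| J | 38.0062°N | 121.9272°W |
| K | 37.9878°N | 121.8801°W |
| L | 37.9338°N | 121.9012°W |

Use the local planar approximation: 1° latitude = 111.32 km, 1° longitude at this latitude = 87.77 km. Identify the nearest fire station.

K

Distances from 37.9811°N, 121.8877°W:
A: 8.4056 km
B: 3.8689 km
C: 3.4981 km
D: 3.0000 km
E: 3.1883 km
F: 7.7237 km
G: 6.4784 km
H: 5.0238 km
I: 5.2300 km
J: 4.4527 km
K: 1.0006 km
L: 5.3971 km
Minimum: K at 1.0006 km.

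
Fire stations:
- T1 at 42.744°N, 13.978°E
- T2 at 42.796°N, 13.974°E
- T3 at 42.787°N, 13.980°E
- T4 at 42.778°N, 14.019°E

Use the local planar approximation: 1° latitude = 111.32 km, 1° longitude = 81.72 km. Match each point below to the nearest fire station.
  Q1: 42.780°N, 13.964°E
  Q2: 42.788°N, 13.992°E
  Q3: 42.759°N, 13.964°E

Q1 at 42.780°N, 13.964°E:
  T1: 4.168 km
  T2: 1.960 km
  T3: 1.522 km
  T4: 4.500 km
  → nearest: T3 (1.522 km)
Q2 at 42.788°N, 13.992°E:
  T1: 5.030 km
  T2: 1.720 km
  T3: 0.987 km
  T4: 2.471 km
  → nearest: T3 (0.987 km)
Q3 at 42.759°N, 13.964°E:
  T1: 2.024 km
  T2: 4.199 km
  T3: 3.380 km
  T4: 4.967 km
  → nearest: T1 (2.024 km)

Q1→T3; Q2→T3; Q3→T1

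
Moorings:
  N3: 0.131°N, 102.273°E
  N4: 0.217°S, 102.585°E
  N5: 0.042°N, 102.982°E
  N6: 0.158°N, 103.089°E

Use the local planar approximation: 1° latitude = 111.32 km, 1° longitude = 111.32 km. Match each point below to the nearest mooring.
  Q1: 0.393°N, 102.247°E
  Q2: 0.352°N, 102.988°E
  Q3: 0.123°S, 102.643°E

Q1→N3; Q2→N6; Q3→N4

Q1 at 0.393°N, 102.247°E:
  N3: √((-0.262·111.32)² + (0.026·111.32)²) = √(850.64622 + 8.37709) = 29.309 km
  N4: √((-0.610·111.32)² + (0.338·111.32)²) = √(4611.11619 + 1415.72792) = 77.633 km
  N5: √((-0.351·111.32)² + (0.735·111.32)²) = √(1526.72434 + 6694.54513) = 90.671 km
  N6: √((-0.235·111.32)² + (0.842·111.32)²) = √(684.35606 + 8785.58284) = 97.314 km
  → nearest: N3 (29.309 km)
Q2 at 0.352°N, 102.988°E:
  N3: √((-0.221·111.32)² + (-0.715·111.32)²) = √(605.24463 + 6335.17300) = 83.309 km
  N4: √((-0.569·111.32)² + (-0.403·111.32)²) = √(4012.09242 + 2012.59546) = 77.619 km
  N5: √((-0.310·111.32)² + (-0.006·111.32)²) = √(1190.88488 + 0.44612) = 34.516 km
  N6: √((-0.194·111.32)² + (0.101·111.32)²) = √(466.39067 + 126.41224) = 24.348 km
  → nearest: N6 (24.348 km)
Q3 at 0.123°S, 102.643°E:
  N3: √((0.254·111.32)² + (-0.370·111.32)²) = √(799.49146 + 1696.48429) = 49.960 km
  N4: √((-0.094·111.32)² + (-0.058·111.32)²) = √(109.49697 + 41.68717) = 12.296 km
  N5: √((0.165·111.32)² + (0.339·111.32)²) = √(337.37608 + 1424.11740) = 41.970 km
  N6: √((0.281·111.32)² + (0.446·111.32)²) = √(978.49596 + 2464.99540) = 58.681 km
  → nearest: N4 (12.296 km)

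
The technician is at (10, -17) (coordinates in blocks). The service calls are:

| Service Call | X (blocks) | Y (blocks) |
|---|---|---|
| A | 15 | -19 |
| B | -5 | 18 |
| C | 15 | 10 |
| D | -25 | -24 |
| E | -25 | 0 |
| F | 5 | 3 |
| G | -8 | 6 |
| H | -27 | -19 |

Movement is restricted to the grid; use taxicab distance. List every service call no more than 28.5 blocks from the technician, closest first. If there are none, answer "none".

Distances from (10, -17):
A: 7 blocks
B: 50 blocks
C: 32 blocks
D: 42 blocks
E: 52 blocks
F: 25 blocks
G: 41 blocks
H: 39 blocks
Threshold 28.5 blocks: A (7 blocks), F (25 blocks) are within range.

A, F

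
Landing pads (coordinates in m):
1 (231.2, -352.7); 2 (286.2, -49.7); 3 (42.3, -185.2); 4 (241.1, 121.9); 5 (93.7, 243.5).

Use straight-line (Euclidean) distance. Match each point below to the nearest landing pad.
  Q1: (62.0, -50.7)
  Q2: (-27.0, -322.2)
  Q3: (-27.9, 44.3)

Q1→3; Q2→3; Q3→5

Q1 at (62.0, -50.7):
  1: √((169.2)² + (-302.0)²) = √(28628.640 + 91204.000) = 346.2 m
  2: √((224.2)² + (1.0)²) = √(50265.640 + 1.000) = 224.2 m
  3: √((-19.7)² + (-134.5)²) = √(388.090 + 18090.250) = 135.9 m
  4: √((179.1)² + (172.6)²) = √(32076.810 + 29790.760) = 248.7 m
  5: √((31.7)² + (294.2)²) = √(1004.890 + 86553.640) = 295.9 m
  → nearest: 3 (135.9 m)
Q2 at (-27.0, -322.2):
  1: √((258.2)² + (-30.5)²) = √(66667.240 + 930.250) = 260.0 m
  2: √((313.2)² + (272.5)²) = √(98094.240 + 74256.250) = 415.2 m
  3: √((69.3)² + (137.0)²) = √(4802.490 + 18769.000) = 153.5 m
  4: √((268.1)² + (444.1)²) = √(71877.610 + 197224.810) = 518.8 m
  5: √((120.7)² + (565.7)²) = √(14568.490 + 320016.490) = 578.4 m
  → nearest: 3 (153.5 m)
Q3 at (-27.9, 44.3):
  1: √((259.1)² + (-397.0)²) = √(67132.810 + 157609.000) = 474.1 m
  2: √((314.1)² + (-94.0)²) = √(98658.810 + 8836.000) = 327.9 m
  3: √((70.2)² + (-229.5)²) = √(4928.040 + 52670.250) = 240.0 m
  4: √((269.0)² + (77.6)²) = √(72361.000 + 6021.760) = 280.0 m
  5: √((121.6)² + (199.2)²) = √(14786.560 + 39680.640) = 233.4 m
  → nearest: 5 (233.4 m)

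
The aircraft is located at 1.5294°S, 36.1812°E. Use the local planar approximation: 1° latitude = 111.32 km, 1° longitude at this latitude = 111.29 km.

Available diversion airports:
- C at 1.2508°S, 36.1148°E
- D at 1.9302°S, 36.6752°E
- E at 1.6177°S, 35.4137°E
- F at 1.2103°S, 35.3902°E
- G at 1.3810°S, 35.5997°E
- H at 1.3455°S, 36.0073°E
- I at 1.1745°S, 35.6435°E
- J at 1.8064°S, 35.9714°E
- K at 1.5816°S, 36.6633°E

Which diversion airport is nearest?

Distances from 1.5294°S, 36.1812°E:
C: 31.8820 km
D: 70.8038 km
E: 85.9788 km
F: 94.9272 km
G: 66.7904 km
H: 28.1717 km
I: 71.7059 km
J: 38.6781 km
K: 53.9667 km
Minimum: H at 28.1717 km.

H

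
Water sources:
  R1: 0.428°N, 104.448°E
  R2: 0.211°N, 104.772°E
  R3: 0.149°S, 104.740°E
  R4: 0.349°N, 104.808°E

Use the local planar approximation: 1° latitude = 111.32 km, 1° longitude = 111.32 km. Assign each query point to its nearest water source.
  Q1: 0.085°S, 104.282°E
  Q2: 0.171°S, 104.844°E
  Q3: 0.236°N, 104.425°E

Q1→R3; Q2→R3; Q3→R1

Q1 at 0.085°S, 104.282°E:
  R1: √((0.513·111.32)² + (0.166·111.32)²) = √(3261.22772 + 341.47788) = 60.023 km
  R2: √((0.296·111.32)² + (0.490·111.32)²) = √(1085.74995 + 2975.35339) = 63.727 km
  R3: √((-0.064·111.32)² + (0.458·111.32)²) = √(50.75822 + 2599.42536) = 51.480 km
  R4: √((0.434·111.32)² + (0.526·111.32)²) = √(2334.13437 + 3428.60839) = 75.913 km
  → nearest: R3 (51.480 km)
Q2 at 0.171°S, 104.844°E:
  R1: √((0.599·111.32)² + (-0.396·111.32)²) = √(4446.31309 + 1943.28620) = 79.935 km
  R2: √((0.382·111.32)² + (-0.072·111.32)²) = √(1808.31099 + 64.24087) = 43.273 km
  R3: √((0.022·111.32)² + (-0.104·111.32)²) = √(5.99780 + 134.03341) = 11.833 km
  R4: √((0.520·111.32)² + (-0.036·111.32)²) = √(3350.83530 + 16.06022) = 58.025 km
  → nearest: R3 (11.833 km)
Q3 at 0.236°N, 104.425°E:
  R1: √((0.192·111.32)² + (0.023·111.32)²) = √(456.82394 + 6.55544) = 21.526 km
  R2: √((-0.025·111.32)² + (0.347·111.32)²) = √(7.74509 + 1492.12547) = 38.728 km
  R3: √((-0.385·111.32)² + (0.315·111.32)²) = √(1836.82531 + 1229.61033) = 55.375 km
  R4: √((0.113·111.32)² + (0.383·111.32)²) = √(158.23527 + 1817.79098) = 44.453 km
  → nearest: R1 (21.526 km)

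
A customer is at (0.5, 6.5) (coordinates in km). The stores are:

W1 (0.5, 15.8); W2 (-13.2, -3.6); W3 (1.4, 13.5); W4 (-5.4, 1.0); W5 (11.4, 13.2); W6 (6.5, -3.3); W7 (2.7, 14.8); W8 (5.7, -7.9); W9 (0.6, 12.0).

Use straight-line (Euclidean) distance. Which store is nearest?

W9

Distances from (0.5, 6.5):
W1: √((0.0)² + (9.3)²) = √(0.000 + 86.490) = 9.3 km
W2: √((-13.7)² + (-10.1)²) = √(187.690 + 102.010) = 17.0 km
W3: √((0.9)² + (7.0)²) = √(0.810 + 49.000) = 7.1 km
W4: √((-5.9)² + (-5.5)²) = √(34.810 + 30.250) = 8.1 km
W5: √((10.9)² + (6.7)²) = √(118.810 + 44.890) = 12.8 km
W6: √((6.0)² + (-9.8)²) = √(36.000 + 96.040) = 11.5 km
W7: √((2.2)² + (8.3)²) = √(4.840 + 68.890) = 8.6 km
W8: √((5.2)² + (-14.4)²) = √(27.040 + 207.360) = 15.3 km
W9: √((0.1)² + (5.5)²) = √(0.010 + 30.250) = 5.5 km
Minimum: W9 at 5.5 km.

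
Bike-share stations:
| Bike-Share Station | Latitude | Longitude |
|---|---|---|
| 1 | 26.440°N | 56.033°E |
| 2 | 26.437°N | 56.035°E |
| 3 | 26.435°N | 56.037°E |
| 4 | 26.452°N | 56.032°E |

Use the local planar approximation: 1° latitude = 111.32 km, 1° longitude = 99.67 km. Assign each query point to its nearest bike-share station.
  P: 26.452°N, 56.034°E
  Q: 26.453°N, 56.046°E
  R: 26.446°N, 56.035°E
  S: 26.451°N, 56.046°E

P at 26.452°N, 56.034°E:
  1: √((-0.012·111.32)² + (-0.001·99.67)²) = √(1.78446851 + 0.00993411) = 1.339553 km
  2: √((-0.015·111.32)² + (0.001·99.67)²) = √(2.78823204 + 0.00993411) = 1.672772 km
  3: √((-0.017·111.32)² + (0.003·99.67)²) = √(3.58132915 + 0.08940698) = 1.915917 km
  4: √((0.000·111.32)² + (-0.002·99.67)²) = √(0.00000000 + 0.03973644) = 0.199340 km
  → nearest: 4 (0.199340 km)
Q at 26.453°N, 56.046°E:
  1: √((-0.013·111.32)² + (-0.013·99.67)²) = √(2.09427207 + 1.67886440) = 1.942456 km
  2: √((-0.016·111.32)² + (-0.011·99.67)²) = √(3.17238845 + 1.20202718) = 2.091510 km
  3: √((-0.018·111.32)² + (-0.009·99.67)²) = √(4.01505414 + 0.80466282) = 2.195385 km
  4: √((-0.001·111.32)² + (-0.014·99.67)²) = √(0.01239214 + 1.94708534) = 1.399813 km
  → nearest: 4 (1.399813 km)
R at 26.446°N, 56.035°E:
  1: √((-0.006·111.32)² + (-0.002·99.67)²) = √(0.44611713 + 0.03973644) = 0.697032 km
  2: √((-0.009·111.32)² + (0.000·99.67)²) = √(1.00376353 + 0.00000000) = 1.001880 km
  3: √((-0.011·111.32)² + (0.002·99.67)²) = √(1.49944923 + 0.03973644) = 1.240639 km
  4: √((0.006·111.32)² + (-0.003·99.67)²) = √(0.44611713 + 0.08940698) = 0.731795 km
  → nearest: 1 (0.697032 km)
S at 26.451°N, 56.046°E:
  1: √((-0.011·111.32)² + (-0.013·99.67)²) = √(1.49944923 + 1.67886440) = 1.782783 km
  2: √((-0.014·111.32)² + (-0.011·99.67)²) = √(2.42885991 + 1.20202718) = 1.905489 km
  3: √((-0.016·111.32)² + (-0.009·99.67)²) = √(3.17238845 + 0.80466282) = 1.994255 km
  4: √((0.001·111.32)² + (-0.014·99.67)²) = √(0.01239214 + 1.94708534) = 1.399813 km
  → nearest: 4 (1.399813 km)

P→4; Q→4; R→1; S→4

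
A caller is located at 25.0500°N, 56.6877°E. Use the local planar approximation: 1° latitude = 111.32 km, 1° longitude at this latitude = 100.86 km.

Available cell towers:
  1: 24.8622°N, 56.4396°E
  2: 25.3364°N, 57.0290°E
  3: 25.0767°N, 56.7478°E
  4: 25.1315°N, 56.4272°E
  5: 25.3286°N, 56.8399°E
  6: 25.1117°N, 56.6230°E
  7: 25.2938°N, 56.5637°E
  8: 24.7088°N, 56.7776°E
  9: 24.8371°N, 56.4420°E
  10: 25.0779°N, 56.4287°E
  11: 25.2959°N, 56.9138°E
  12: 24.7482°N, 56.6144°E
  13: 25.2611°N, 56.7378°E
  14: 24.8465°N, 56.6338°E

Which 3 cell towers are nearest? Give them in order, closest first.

Distances from 25.0500°N, 56.6877°E:
1: 32.6071 km
2: 46.9195 km
3: 6.7512 km
4: 27.7963 km
5: 34.6050 km
6: 9.4742 km
7: 29.8829 km
8: 39.0497 km
9: 34.2900 km
10: 26.3067 km
11: 35.6280 km
12: 34.4002 km
13: 24.0368 km
14: 23.2968 km
Sorted: 3 (6.7512 km) < 6 (9.4742 km) < 14 (23.2968 km) < 13 (24.0368 km) < 10 (26.3067 km) < …

3, 6, 14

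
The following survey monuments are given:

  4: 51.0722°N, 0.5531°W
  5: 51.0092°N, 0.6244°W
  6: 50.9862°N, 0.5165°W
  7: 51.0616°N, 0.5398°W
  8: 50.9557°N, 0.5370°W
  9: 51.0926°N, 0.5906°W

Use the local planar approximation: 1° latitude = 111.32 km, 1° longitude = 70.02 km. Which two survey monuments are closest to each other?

Pairwise distances:
4–7: 1.5032 km
4–9: 3.4716 km
6–8: 3.6862 km
7–9: 4.9559 km
5–6: 7.9772 km
5–7: 8.3136 km
5–8: 8.5394 km
6–7: 8.5506 km
4–5: 8.6086 km
5–9: 9.5810 km
4–6: 9.9106 km
7–8: 11.7904 km
6–9: 12.9310 km
4–8: 13.0177 km
8–9: 15.6950 km
Closest pair: 4–7 at 1.5032 km.

4 and 7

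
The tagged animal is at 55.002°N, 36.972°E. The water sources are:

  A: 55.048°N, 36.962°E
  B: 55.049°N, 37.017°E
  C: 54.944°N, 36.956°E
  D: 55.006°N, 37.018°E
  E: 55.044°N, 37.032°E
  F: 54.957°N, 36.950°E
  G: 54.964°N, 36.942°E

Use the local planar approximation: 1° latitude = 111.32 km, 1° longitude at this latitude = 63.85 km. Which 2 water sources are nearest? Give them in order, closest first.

Distances from 55.002°N, 36.972°E:
A: 5.160 km
B: 5.969 km
C: 6.537 km
D: 2.971 km
E: 6.045 km
F: 5.203 km
G: 4.644 km
Sorted: D (2.971 km) < G (4.644 km) < A (5.160 km) < F (5.203 km) < …

D, G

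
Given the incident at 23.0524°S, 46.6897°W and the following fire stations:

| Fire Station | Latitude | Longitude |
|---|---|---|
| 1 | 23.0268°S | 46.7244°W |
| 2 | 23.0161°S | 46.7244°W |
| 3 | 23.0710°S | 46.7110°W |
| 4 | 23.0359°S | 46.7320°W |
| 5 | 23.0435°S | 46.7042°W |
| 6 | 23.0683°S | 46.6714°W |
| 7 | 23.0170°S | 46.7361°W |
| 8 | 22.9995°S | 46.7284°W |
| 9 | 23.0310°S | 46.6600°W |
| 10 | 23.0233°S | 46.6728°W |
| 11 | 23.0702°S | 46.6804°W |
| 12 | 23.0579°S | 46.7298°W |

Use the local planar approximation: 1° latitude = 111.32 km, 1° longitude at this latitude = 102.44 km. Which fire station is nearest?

5

Distances from 23.0524°S, 46.6897°W:
1: √((0.0256·111.32)² + (-0.0347·102.44)²) = √(8.121314 + 12.635665) = 4.5560 km
2: √((0.0363·111.32)² + (-0.0347·102.44)²) = √(16.329002 + 12.635665) = 5.3819 km
3: √((-0.0186·111.32)² + (-0.0213·102.44)²) = √(4.287186 + 4.761002) = 3.0080 km
4: √((0.0165·111.32)² + (-0.0423·102.44)²) = √(3.373761 + 18.776726) = 4.7064 km
5: √((0.0089·111.32)² + (-0.0145·102.44)²) = √(0.981582 + 2.206354) = 1.7855 km
6: √((-0.0159·111.32)² + (0.0183·102.44)²) = √(3.132858 + 3.514320) = 2.5782 km
7: √((0.0354·111.32)² + (-0.0464·102.44)²) = √(15.529337 + 22.593062) = 6.1743 km
8: √((0.0529·111.32)² + (-0.0387·102.44)²) = √(34.678295 + 15.716689) = 7.0989 km
9: √((0.0214·111.32)² + (0.0297·102.44)²) = √(5.675106 + 9.256612) = 3.8642 km
10: √((0.0291·111.32)² + (0.0169·102.44)²) = √(10.493790 + 2.997178) = 3.6730 km
11: √((-0.0178·111.32)² + (0.0093·102.44)²) = √(3.926326 + 0.907622) = 2.1986 km
12: √((-0.0055·111.32)² + (-0.0401·102.44)²) = √(0.374862 + 16.874382) = 4.1532 km
Minimum: 5 at 1.7855 km.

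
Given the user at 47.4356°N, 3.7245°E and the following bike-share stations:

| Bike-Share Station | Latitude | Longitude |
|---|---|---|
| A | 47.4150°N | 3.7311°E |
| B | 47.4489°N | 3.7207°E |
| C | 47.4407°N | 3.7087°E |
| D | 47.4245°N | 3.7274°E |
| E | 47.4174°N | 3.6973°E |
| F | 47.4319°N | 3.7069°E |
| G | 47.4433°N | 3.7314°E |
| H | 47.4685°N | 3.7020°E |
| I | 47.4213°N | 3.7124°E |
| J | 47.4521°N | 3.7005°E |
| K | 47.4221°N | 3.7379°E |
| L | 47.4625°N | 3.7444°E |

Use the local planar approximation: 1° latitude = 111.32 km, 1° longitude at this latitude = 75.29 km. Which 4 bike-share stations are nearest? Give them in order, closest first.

Distances from 47.4356°N, 3.7245°E:
A: √((-0.0206·111.32)² + (0.0066·75.29)²) = √(5.258730 + 0.246924) = 2.3464 km
B: √((0.0133·111.32)² + (-0.0038·75.29)²) = √(2.192046 + 0.081854) = 1.5079 km
C: √((0.0051·111.32)² + (-0.0158·75.29)²) = √(0.322320 + 1.415105) = 1.3181 km
D: √((-0.0111·111.32)² + (0.0029·75.29)²) = √(1.526836 + 0.047673) = 1.2548 km
E: √((-0.0182·111.32)² + (-0.0272·75.29)²) = √(4.104773 + 4.193845) = 2.8807 km
F: √((-0.0037·111.32)² + (-0.0176·75.29)²) = √(0.169648 + 1.755901) = 1.3876 km
G: √((0.0077·111.32)² + (0.0069·75.29)²) = √(0.734730 + 0.269881) = 1.0023 km
H: √((0.0329·111.32)² + (-0.0225·75.29)²) = √(13.413379 + 2.869721) = 4.0352 km
I: √((-0.0143·111.32)² + (-0.0121·75.29)²) = √(2.534069 + 0.829937) = 1.8341 km
J: √((0.0165·111.32)² + (-0.0240·75.29)²) = √(3.373761 + 3.265104) = 2.5766 km
K: √((-0.0135·111.32)² + (0.0134·75.29)²) = √(2.258468 + 1.017851) = 1.8101 km
L: √((0.0269·111.32)² + (0.0199·75.29)²) = √(8.967078 + 2.244816) = 3.3484 km
Sorted: G (1.0023 km) < D (1.2548 km) < C (1.3181 km) < F (1.3876 km) < B (1.5079 km) < K (1.8101 km) < …

G, D, C, F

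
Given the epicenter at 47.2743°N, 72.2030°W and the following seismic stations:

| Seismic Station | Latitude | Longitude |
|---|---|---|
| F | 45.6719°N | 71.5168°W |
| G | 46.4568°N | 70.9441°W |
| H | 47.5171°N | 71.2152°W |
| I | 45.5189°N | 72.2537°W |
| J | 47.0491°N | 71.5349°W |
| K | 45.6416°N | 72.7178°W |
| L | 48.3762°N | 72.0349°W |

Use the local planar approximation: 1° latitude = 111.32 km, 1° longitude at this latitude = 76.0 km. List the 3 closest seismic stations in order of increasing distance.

Distances from 47.2743°N, 72.2030°W:
F: 185.8464 km
G: 132.0444 km
H: 79.7901 km
I: 195.4491 km
J: 56.6271 km
K: 185.9156 km
L: 123.3270 km
Sorted: J (56.6271 km) < H (79.7901 km) < L (123.3270 km) < G (132.0444 km) < F (185.8464 km) < …

J, H, L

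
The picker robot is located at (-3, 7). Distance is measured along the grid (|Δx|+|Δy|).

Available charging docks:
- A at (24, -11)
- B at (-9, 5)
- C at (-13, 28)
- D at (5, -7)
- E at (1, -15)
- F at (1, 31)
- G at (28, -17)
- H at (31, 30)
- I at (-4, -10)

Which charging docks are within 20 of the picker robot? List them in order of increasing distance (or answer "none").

B, I

Distances from (-3, 7):
A: 45
B: 8
C: 31
D: 22
E: 26
F: 28
G: 55
H: 57
I: 18
Threshold 20: B (8), I (18) are within range.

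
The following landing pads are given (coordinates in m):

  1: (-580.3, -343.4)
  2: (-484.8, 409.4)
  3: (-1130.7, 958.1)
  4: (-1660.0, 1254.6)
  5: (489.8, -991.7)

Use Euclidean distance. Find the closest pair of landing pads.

3 and 4

Pairwise distances:
1–2: 758.8 m
1–3: 1413.1 m
1–4: 1928.6 m
1–5: 1251.2 m
2–3: 847.5 m
2–4: 1447.6 m
2–5: 1706.7 m
3–4: 606.7 m
3–5: 2535.3 m
4–5: 3109.3 m
Closest pair: 3–4 at 606.7 m.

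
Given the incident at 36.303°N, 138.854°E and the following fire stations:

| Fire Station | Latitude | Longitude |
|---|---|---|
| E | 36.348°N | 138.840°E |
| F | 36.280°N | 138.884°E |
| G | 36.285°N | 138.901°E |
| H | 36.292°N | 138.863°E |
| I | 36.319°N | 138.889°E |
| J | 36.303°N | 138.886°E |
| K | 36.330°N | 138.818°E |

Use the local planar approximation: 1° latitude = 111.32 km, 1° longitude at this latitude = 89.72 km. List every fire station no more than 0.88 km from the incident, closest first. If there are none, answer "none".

none

Distances from 36.303°N, 138.854°E:
E: √((0.045·111.32)² + (-0.014·89.72)²) = √(25.09409 + 1.57774) = 5.164 km
F: √((-0.023·111.32)² + (0.030·89.72)²) = √(6.55544 + 7.24471) = 3.715 km
G: √((-0.018·111.32)² + (0.047·89.72)²) = √(4.01505 + 17.78174) = 4.669 km
H: √((-0.011·111.32)² + (0.009·89.72)²) = √(1.49945 + 0.65202) = 1.467 km
I: √((0.016·111.32)² + (0.035·89.72)²) = √(3.17239 + 9.86086) = 3.610 km
J: √((0.000·111.32)² + (0.032·89.72)²) = √(0.00000 + 8.24287) = 2.871 km
K: √((0.027·111.32)² + (-0.036·89.72)²) = √(9.03387 + 10.43238) = 4.412 km
Threshold 0.88 km: none within range.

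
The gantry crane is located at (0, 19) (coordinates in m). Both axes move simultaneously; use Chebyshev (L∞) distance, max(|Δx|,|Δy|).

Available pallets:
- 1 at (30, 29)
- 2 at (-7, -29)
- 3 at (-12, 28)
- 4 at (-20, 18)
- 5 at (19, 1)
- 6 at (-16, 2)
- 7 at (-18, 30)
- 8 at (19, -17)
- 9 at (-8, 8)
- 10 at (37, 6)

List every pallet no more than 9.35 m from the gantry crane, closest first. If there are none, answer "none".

none

Distances from (0, 19):
1: 30 m
2: 48 m
3: 12 m
4: 20 m
5: 19 m
6: 17 m
7: 18 m
8: 36 m
9: 11 m
10: 37 m
Threshold 9.35 m: none within range.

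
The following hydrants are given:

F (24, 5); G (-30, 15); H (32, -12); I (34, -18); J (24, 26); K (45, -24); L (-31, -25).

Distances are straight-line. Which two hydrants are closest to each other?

H and I

Pairwise distances:
H–I: 6.3
I–K: 12.5
H–K: 17.7
F–H: 18.8
F–J: 21.0
F–I: 25.1
F–K: 35.8
H–J: 38.8
G–L: 40.0
I–J: 45.1
J–K: 54.2
F–G: 54.9
G–J: 55.1
F–L: 62.6
H–L: 64.3
I–L: 65.4
G–H: 67.6
G–I: 72.0
J–L: 75.0
K–L: 76.0
G–K: 84.5
Closest pair: H–I at 6.3.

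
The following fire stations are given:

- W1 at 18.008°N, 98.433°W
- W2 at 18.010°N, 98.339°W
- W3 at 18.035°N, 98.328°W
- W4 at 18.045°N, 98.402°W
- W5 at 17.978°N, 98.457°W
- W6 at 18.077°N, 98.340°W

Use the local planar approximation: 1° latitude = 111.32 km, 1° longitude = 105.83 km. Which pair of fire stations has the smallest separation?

Pairwise distances:
W1–W2: 9.951 km
W1–W3: 11.511 km
W1–W4: 5.266 km
W1–W5: 4.196 km
W1–W6: 12.485 km
W2–W3: 3.017 km
W2–W4: 7.722 km
W2–W5: 12.986 km
W2–W6: 7.459 km
W3–W4: 7.910 km
W3–W5: 15.055 km
W3–W6: 4.845 km
W4–W5: 9.461 km
W4–W6: 7.466 km
W5–W6: 16.576 km
Closest pair: W2–W3 at 3.017 km.

W2 and W3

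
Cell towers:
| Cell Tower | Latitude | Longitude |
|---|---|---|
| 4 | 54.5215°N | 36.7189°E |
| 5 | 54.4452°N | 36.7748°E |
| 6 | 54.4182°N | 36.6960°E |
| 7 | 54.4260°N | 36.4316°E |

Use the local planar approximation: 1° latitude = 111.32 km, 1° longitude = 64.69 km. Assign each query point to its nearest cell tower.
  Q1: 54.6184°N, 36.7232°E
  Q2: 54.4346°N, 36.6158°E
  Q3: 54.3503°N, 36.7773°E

Q1 at 54.6184°N, 36.7232°E:
  4: 10.7905 km
  5: 19.5674 km
  6: 22.3556 km
  7: 28.5406 km
  → nearest: 4 (10.7905 km)
Q2 at 54.4346°N, 36.6158°E:
  4: 11.7500 km
  5: 10.3532 km
  6: 5.5000 km
  7: 11.9543 km
  → nearest: 6 (5.5000 km)
Q3 at 54.3503°N, 36.7773°E:
  4: 19.4288 km
  5: 10.5655 km
  6: 9.2083 km
  7: 23.8984 km
  → nearest: 6 (9.2083 km)

Q1→4; Q2→6; Q3→6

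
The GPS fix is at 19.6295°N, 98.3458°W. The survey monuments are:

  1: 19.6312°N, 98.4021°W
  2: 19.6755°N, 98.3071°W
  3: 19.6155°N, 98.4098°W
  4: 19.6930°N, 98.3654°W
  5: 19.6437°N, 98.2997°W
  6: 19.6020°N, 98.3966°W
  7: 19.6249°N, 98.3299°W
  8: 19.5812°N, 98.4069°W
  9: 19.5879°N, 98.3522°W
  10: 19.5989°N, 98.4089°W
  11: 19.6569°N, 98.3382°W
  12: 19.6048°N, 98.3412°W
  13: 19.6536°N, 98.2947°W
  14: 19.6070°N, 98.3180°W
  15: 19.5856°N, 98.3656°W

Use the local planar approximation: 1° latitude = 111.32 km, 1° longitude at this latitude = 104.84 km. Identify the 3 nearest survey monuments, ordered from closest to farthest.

7, 12, 11

Distances from 19.6295°N, 98.3458°W:
1: 5.9055 km
2: 6.5333 km
3: 6.8884 km
4: 7.3614 km
5: 5.0851 km
6: 6.1430 km
7: 1.7438 km
8: 8.3632 km
9: 4.6793 km
10: 7.4409 km
11: 3.1525 km
12: 2.7916 km
13: 5.9915 km
14: 3.8429 km
15: 5.3096 km
Sorted: 7 (1.7438 km) < 12 (2.7916 km) < 11 (3.1525 km) < 14 (3.8429 km) < 9 (4.6793 km) < …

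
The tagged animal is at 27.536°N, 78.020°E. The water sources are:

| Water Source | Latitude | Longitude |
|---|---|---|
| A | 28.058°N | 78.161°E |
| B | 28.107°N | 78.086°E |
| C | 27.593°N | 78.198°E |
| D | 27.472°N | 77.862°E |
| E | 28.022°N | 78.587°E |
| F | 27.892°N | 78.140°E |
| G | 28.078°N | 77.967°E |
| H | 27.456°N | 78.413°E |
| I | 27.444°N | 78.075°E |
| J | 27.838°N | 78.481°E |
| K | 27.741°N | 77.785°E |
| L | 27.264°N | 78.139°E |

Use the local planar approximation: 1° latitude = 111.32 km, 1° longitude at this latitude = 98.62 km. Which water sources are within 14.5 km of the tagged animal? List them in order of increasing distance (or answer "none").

I

Distances from 27.536°N, 78.020°E:
A: 59.750 km
B: 63.896 km
C: 18.666 km
D: 17.133 km
E: 77.806 km
F: 41.359 km
G: 60.561 km
H: 39.768 km
I: 11.589 km
J: 56.544 km
K: 32.525 km
L: 32.474 km
Threshold 14.5 km: I (11.589 km) is within range.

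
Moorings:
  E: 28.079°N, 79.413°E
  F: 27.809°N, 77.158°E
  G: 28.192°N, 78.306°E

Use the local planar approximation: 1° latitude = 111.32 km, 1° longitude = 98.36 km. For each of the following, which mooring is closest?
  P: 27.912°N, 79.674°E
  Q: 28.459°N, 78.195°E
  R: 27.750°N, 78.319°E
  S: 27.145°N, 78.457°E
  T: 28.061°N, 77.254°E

P→E; Q→G; R→G; S→G; T→F

P at 27.912°N, 79.674°E:
  E: √((0.167·111.32)² + (-0.261·98.36)²) = √(345.60446 + 659.04953) = 31.696 km
  F: √((-0.103·111.32)² + (-2.516·98.36)²) = √(131.46824 + 61243.26189) = 247.739 km
  G: √((0.280·111.32)² + (-1.368·98.36)²) = √(971.54396 + 18105.44631) = 138.119 km
  → nearest: E (31.696 km)
Q at 28.459°N, 78.195°E:
  E: √((-0.380·111.32)² + (1.218·98.36)²) = √(1789.42536 + 14352.63421) = 127.051 km
  F: √((-0.650·111.32)² + (-1.037·98.36)²) = √(5235.68016 + 10403.86128) = 125.058 km
  G: √((-0.267·111.32)² + (0.111·98.36)²) = √(883.42344 + 119.20185) = 31.664 km
  → nearest: G (31.664 km)
R at 27.750°N, 78.319°E:
  E: √((0.329·111.32)² + (1.094·98.36)²) = √(1341.33789 + 11579.01680) = 113.668 km
  F: √((0.059·111.32)² + (-1.161·98.36)²) = √(43.13705 + 13040.71728) = 114.385 km
  G: √((0.442·111.32)² + (-0.013·98.36)²) = √(2420.97851 + 1.63502) = 49.220 km
  → nearest: G (49.220 km)
S at 27.145°N, 78.457°E:
  E: √((0.934·111.32)² + (0.956·98.36)²) = √(10810.35978 + 8842.04711) = 140.187 km
  F: √((0.664·111.32)² + (-1.299·98.36)²) = √(5463.64602 + 16325.08091) = 147.610 km
  G: √((1.047·111.32)² + (-0.151·98.36)²) = √(13584.37803 + 220.59260) = 117.495 km
  → nearest: G (117.495 km)
T at 28.061°N, 77.254°E:
  E: √((0.018·111.32)² + (2.159·98.36)²) = √(4.01505 + 45096.44681) = 212.369 km
  F: √((-0.252·111.32)² + (-0.096·98.36)²) = √(786.95061 + 89.16194) = 29.599 km
  G: √((0.131·111.32)² + (1.052·98.36)²) = √(212.66156 + 10707.01768) = 104.497 km
  → nearest: F (29.599 km)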